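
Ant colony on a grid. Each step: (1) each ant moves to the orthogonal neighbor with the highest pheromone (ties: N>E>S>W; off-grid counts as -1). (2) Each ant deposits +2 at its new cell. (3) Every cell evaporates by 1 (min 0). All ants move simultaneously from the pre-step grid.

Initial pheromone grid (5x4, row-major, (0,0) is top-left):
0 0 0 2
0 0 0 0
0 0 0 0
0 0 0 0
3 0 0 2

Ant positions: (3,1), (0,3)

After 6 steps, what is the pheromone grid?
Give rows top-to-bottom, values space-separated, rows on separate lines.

After step 1: ants at (2,1),(1,3)
  0 0 0 1
  0 0 0 1
  0 1 0 0
  0 0 0 0
  2 0 0 1
After step 2: ants at (1,1),(0,3)
  0 0 0 2
  0 1 0 0
  0 0 0 0
  0 0 0 0
  1 0 0 0
After step 3: ants at (0,1),(1,3)
  0 1 0 1
  0 0 0 1
  0 0 0 0
  0 0 0 0
  0 0 0 0
After step 4: ants at (0,2),(0,3)
  0 0 1 2
  0 0 0 0
  0 0 0 0
  0 0 0 0
  0 0 0 0
After step 5: ants at (0,3),(0,2)
  0 0 2 3
  0 0 0 0
  0 0 0 0
  0 0 0 0
  0 0 0 0
After step 6: ants at (0,2),(0,3)
  0 0 3 4
  0 0 0 0
  0 0 0 0
  0 0 0 0
  0 0 0 0

0 0 3 4
0 0 0 0
0 0 0 0
0 0 0 0
0 0 0 0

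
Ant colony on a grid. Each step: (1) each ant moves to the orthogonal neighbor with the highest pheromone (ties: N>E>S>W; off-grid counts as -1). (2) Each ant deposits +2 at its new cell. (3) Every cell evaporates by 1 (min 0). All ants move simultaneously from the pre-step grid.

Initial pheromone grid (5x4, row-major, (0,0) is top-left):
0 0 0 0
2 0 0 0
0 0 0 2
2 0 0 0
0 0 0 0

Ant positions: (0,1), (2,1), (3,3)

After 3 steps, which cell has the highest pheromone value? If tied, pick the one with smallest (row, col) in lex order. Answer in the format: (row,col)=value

Answer: (2,3)=3

Derivation:
Step 1: ant0:(0,1)->E->(0,2) | ant1:(2,1)->N->(1,1) | ant2:(3,3)->N->(2,3)
  grid max=3 at (2,3)
Step 2: ant0:(0,2)->E->(0,3) | ant1:(1,1)->W->(1,0) | ant2:(2,3)->N->(1,3)
  grid max=2 at (1,0)
Step 3: ant0:(0,3)->S->(1,3) | ant1:(1,0)->N->(0,0) | ant2:(1,3)->S->(2,3)
  grid max=3 at (2,3)
Final grid:
  1 0 0 0
  1 0 0 2
  0 0 0 3
  0 0 0 0
  0 0 0 0
Max pheromone 3 at (2,3)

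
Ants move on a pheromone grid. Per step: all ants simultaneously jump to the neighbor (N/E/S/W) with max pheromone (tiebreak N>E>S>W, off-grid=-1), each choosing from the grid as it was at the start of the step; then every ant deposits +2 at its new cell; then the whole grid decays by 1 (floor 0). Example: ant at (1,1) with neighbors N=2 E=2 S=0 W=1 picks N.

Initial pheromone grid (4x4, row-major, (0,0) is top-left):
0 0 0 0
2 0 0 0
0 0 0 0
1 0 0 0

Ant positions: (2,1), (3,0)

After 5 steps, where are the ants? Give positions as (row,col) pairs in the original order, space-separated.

Step 1: ant0:(2,1)->N->(1,1) | ant1:(3,0)->N->(2,0)
  grid max=1 at (1,0)
Step 2: ant0:(1,1)->W->(1,0) | ant1:(2,0)->N->(1,0)
  grid max=4 at (1,0)
Step 3: ant0:(1,0)->N->(0,0) | ant1:(1,0)->N->(0,0)
  grid max=3 at (0,0)
Step 4: ant0:(0,0)->S->(1,0) | ant1:(0,0)->S->(1,0)
  grid max=6 at (1,0)
Step 5: ant0:(1,0)->N->(0,0) | ant1:(1,0)->N->(0,0)
  grid max=5 at (0,0)

(0,0) (0,0)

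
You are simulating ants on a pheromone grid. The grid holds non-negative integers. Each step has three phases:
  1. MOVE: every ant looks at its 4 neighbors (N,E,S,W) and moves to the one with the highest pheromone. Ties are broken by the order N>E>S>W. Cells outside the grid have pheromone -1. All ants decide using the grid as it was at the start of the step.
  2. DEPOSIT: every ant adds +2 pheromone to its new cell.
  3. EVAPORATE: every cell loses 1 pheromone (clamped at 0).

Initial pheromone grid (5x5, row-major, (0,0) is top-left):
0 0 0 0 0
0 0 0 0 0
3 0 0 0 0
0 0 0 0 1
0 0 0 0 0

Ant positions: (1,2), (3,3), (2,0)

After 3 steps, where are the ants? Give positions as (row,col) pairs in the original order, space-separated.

Step 1: ant0:(1,2)->N->(0,2) | ant1:(3,3)->E->(3,4) | ant2:(2,0)->N->(1,0)
  grid max=2 at (2,0)
Step 2: ant0:(0,2)->E->(0,3) | ant1:(3,4)->N->(2,4) | ant2:(1,0)->S->(2,0)
  grid max=3 at (2,0)
Step 3: ant0:(0,3)->E->(0,4) | ant1:(2,4)->S->(3,4) | ant2:(2,0)->N->(1,0)
  grid max=2 at (2,0)

(0,4) (3,4) (1,0)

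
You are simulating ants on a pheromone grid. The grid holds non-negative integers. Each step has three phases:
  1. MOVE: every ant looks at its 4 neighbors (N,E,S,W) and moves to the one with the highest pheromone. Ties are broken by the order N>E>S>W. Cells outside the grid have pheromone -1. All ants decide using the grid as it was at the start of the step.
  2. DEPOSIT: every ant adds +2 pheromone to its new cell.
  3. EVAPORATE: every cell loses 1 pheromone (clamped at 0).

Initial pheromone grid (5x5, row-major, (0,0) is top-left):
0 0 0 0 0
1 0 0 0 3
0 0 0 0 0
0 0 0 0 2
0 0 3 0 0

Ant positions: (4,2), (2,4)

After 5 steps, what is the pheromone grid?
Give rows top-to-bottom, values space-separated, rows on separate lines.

After step 1: ants at (3,2),(1,4)
  0 0 0 0 0
  0 0 0 0 4
  0 0 0 0 0
  0 0 1 0 1
  0 0 2 0 0
After step 2: ants at (4,2),(0,4)
  0 0 0 0 1
  0 0 0 0 3
  0 0 0 0 0
  0 0 0 0 0
  0 0 3 0 0
After step 3: ants at (3,2),(1,4)
  0 0 0 0 0
  0 0 0 0 4
  0 0 0 0 0
  0 0 1 0 0
  0 0 2 0 0
After step 4: ants at (4,2),(0,4)
  0 0 0 0 1
  0 0 0 0 3
  0 0 0 0 0
  0 0 0 0 0
  0 0 3 0 0
After step 5: ants at (3,2),(1,4)
  0 0 0 0 0
  0 0 0 0 4
  0 0 0 0 0
  0 0 1 0 0
  0 0 2 0 0

0 0 0 0 0
0 0 0 0 4
0 0 0 0 0
0 0 1 0 0
0 0 2 0 0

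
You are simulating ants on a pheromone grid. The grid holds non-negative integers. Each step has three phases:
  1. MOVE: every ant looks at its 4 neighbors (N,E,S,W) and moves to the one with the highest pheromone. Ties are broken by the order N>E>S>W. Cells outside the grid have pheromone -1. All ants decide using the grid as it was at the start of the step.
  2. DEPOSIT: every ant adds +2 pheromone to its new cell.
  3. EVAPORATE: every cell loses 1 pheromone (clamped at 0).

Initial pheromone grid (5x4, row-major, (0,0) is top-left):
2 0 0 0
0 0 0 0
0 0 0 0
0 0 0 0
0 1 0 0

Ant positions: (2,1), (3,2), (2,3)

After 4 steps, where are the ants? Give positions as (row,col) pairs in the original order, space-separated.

Step 1: ant0:(2,1)->N->(1,1) | ant1:(3,2)->N->(2,2) | ant2:(2,3)->N->(1,3)
  grid max=1 at (0,0)
Step 2: ant0:(1,1)->N->(0,1) | ant1:(2,2)->N->(1,2) | ant2:(1,3)->N->(0,3)
  grid max=1 at (0,1)
Step 3: ant0:(0,1)->E->(0,2) | ant1:(1,2)->N->(0,2) | ant2:(0,3)->S->(1,3)
  grid max=3 at (0,2)
Step 4: ant0:(0,2)->E->(0,3) | ant1:(0,2)->E->(0,3) | ant2:(1,3)->N->(0,3)
  grid max=5 at (0,3)

(0,3) (0,3) (0,3)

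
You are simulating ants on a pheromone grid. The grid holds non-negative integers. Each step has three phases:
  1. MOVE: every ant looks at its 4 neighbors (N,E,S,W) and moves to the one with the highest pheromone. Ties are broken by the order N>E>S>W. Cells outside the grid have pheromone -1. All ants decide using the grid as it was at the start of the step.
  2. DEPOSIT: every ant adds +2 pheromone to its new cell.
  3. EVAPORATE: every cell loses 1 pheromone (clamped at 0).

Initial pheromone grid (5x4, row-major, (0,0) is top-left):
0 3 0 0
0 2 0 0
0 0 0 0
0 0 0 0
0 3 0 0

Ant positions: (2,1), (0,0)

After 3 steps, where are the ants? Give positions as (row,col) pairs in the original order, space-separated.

Step 1: ant0:(2,1)->N->(1,1) | ant1:(0,0)->E->(0,1)
  grid max=4 at (0,1)
Step 2: ant0:(1,1)->N->(0,1) | ant1:(0,1)->S->(1,1)
  grid max=5 at (0,1)
Step 3: ant0:(0,1)->S->(1,1) | ant1:(1,1)->N->(0,1)
  grid max=6 at (0,1)

(1,1) (0,1)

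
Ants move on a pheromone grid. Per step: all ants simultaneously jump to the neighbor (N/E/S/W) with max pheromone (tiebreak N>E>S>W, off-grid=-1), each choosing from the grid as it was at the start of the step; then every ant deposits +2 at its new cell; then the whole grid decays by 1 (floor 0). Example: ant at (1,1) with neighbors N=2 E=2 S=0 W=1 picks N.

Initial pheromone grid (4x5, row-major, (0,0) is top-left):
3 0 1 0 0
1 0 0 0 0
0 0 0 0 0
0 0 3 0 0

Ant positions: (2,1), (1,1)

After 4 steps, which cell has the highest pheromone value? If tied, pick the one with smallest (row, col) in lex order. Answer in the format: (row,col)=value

Step 1: ant0:(2,1)->N->(1,1) | ant1:(1,1)->W->(1,0)
  grid max=2 at (0,0)
Step 2: ant0:(1,1)->W->(1,0) | ant1:(1,0)->N->(0,0)
  grid max=3 at (0,0)
Step 3: ant0:(1,0)->N->(0,0) | ant1:(0,0)->S->(1,0)
  grid max=4 at (0,0)
Step 4: ant0:(0,0)->S->(1,0) | ant1:(1,0)->N->(0,0)
  grid max=5 at (0,0)
Final grid:
  5 0 0 0 0
  5 0 0 0 0
  0 0 0 0 0
  0 0 0 0 0
Max pheromone 5 at (0,0)

Answer: (0,0)=5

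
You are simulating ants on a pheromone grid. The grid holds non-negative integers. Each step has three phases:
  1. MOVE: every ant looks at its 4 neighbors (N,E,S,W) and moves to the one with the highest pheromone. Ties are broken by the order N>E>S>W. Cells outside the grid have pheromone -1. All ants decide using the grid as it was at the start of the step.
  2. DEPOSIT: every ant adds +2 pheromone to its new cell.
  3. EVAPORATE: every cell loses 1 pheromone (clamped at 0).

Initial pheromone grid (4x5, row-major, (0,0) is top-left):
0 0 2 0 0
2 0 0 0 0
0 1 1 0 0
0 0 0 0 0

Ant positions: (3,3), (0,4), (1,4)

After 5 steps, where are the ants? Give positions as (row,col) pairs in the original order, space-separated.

Step 1: ant0:(3,3)->N->(2,3) | ant1:(0,4)->S->(1,4) | ant2:(1,4)->N->(0,4)
  grid max=1 at (0,2)
Step 2: ant0:(2,3)->N->(1,3) | ant1:(1,4)->N->(0,4) | ant2:(0,4)->S->(1,4)
  grid max=2 at (0,4)
Step 3: ant0:(1,3)->E->(1,4) | ant1:(0,4)->S->(1,4) | ant2:(1,4)->N->(0,4)
  grid max=5 at (1,4)
Step 4: ant0:(1,4)->N->(0,4) | ant1:(1,4)->N->(0,4) | ant2:(0,4)->S->(1,4)
  grid max=6 at (0,4)
Step 5: ant0:(0,4)->S->(1,4) | ant1:(0,4)->S->(1,4) | ant2:(1,4)->N->(0,4)
  grid max=9 at (1,4)

(1,4) (1,4) (0,4)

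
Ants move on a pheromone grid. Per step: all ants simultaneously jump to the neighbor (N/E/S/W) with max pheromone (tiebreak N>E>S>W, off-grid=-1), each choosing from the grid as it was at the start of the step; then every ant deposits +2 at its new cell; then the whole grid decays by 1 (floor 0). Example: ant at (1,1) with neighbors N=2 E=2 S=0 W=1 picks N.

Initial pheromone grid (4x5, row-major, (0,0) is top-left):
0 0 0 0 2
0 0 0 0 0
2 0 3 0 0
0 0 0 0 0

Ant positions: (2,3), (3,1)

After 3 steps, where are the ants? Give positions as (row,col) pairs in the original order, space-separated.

Step 1: ant0:(2,3)->W->(2,2) | ant1:(3,1)->N->(2,1)
  grid max=4 at (2,2)
Step 2: ant0:(2,2)->W->(2,1) | ant1:(2,1)->E->(2,2)
  grid max=5 at (2,2)
Step 3: ant0:(2,1)->E->(2,2) | ant1:(2,2)->W->(2,1)
  grid max=6 at (2,2)

(2,2) (2,1)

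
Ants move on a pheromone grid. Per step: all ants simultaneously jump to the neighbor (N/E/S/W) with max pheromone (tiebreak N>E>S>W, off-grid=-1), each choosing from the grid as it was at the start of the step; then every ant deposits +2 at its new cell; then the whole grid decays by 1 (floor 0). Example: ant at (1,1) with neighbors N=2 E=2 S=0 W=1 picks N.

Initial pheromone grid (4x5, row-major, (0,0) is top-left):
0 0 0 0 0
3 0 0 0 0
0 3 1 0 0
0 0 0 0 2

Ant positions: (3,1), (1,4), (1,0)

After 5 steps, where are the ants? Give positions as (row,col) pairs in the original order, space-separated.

Step 1: ant0:(3,1)->N->(2,1) | ant1:(1,4)->N->(0,4) | ant2:(1,0)->N->(0,0)
  grid max=4 at (2,1)
Step 2: ant0:(2,1)->N->(1,1) | ant1:(0,4)->S->(1,4) | ant2:(0,0)->S->(1,0)
  grid max=3 at (1,0)
Step 3: ant0:(1,1)->S->(2,1) | ant1:(1,4)->N->(0,4) | ant2:(1,0)->E->(1,1)
  grid max=4 at (2,1)
Step 4: ant0:(2,1)->N->(1,1) | ant1:(0,4)->S->(1,4) | ant2:(1,1)->S->(2,1)
  grid max=5 at (2,1)
Step 5: ant0:(1,1)->S->(2,1) | ant1:(1,4)->N->(0,4) | ant2:(2,1)->N->(1,1)
  grid max=6 at (2,1)

(2,1) (0,4) (1,1)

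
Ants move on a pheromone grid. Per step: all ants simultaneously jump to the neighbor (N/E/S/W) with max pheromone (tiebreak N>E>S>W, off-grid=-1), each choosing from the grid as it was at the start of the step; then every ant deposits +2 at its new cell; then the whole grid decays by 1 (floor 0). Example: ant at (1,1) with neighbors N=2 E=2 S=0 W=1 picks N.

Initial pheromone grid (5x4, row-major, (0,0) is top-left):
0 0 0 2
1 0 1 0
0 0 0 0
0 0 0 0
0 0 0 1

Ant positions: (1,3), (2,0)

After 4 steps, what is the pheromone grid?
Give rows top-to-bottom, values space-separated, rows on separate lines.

After step 1: ants at (0,3),(1,0)
  0 0 0 3
  2 0 0 0
  0 0 0 0
  0 0 0 0
  0 0 0 0
After step 2: ants at (1,3),(0,0)
  1 0 0 2
  1 0 0 1
  0 0 0 0
  0 0 0 0
  0 0 0 0
After step 3: ants at (0,3),(1,0)
  0 0 0 3
  2 0 0 0
  0 0 0 0
  0 0 0 0
  0 0 0 0
After step 4: ants at (1,3),(0,0)
  1 0 0 2
  1 0 0 1
  0 0 0 0
  0 0 0 0
  0 0 0 0

1 0 0 2
1 0 0 1
0 0 0 0
0 0 0 0
0 0 0 0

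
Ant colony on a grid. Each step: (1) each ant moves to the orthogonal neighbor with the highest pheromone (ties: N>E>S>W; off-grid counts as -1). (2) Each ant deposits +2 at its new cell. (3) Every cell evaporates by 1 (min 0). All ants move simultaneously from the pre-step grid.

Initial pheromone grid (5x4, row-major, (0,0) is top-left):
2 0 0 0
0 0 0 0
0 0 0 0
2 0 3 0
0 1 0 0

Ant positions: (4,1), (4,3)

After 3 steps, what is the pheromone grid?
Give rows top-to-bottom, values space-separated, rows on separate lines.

After step 1: ants at (3,1),(3,3)
  1 0 0 0
  0 0 0 0
  0 0 0 0
  1 1 2 1
  0 0 0 0
After step 2: ants at (3,2),(3,2)
  0 0 0 0
  0 0 0 0
  0 0 0 0
  0 0 5 0
  0 0 0 0
After step 3: ants at (2,2),(2,2)
  0 0 0 0
  0 0 0 0
  0 0 3 0
  0 0 4 0
  0 0 0 0

0 0 0 0
0 0 0 0
0 0 3 0
0 0 4 0
0 0 0 0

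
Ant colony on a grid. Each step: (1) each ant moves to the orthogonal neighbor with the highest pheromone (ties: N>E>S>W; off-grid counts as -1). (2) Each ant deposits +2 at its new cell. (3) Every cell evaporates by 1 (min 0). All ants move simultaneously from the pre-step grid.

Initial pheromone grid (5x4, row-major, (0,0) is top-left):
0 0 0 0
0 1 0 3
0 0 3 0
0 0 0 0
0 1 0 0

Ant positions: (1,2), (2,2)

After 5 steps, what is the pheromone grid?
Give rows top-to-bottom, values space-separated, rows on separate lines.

After step 1: ants at (1,3),(1,2)
  0 0 0 0
  0 0 1 4
  0 0 2 0
  0 0 0 0
  0 0 0 0
After step 2: ants at (1,2),(1,3)
  0 0 0 0
  0 0 2 5
  0 0 1 0
  0 0 0 0
  0 0 0 0
After step 3: ants at (1,3),(1,2)
  0 0 0 0
  0 0 3 6
  0 0 0 0
  0 0 0 0
  0 0 0 0
After step 4: ants at (1,2),(1,3)
  0 0 0 0
  0 0 4 7
  0 0 0 0
  0 0 0 0
  0 0 0 0
After step 5: ants at (1,3),(1,2)
  0 0 0 0
  0 0 5 8
  0 0 0 0
  0 0 0 0
  0 0 0 0

0 0 0 0
0 0 5 8
0 0 0 0
0 0 0 0
0 0 0 0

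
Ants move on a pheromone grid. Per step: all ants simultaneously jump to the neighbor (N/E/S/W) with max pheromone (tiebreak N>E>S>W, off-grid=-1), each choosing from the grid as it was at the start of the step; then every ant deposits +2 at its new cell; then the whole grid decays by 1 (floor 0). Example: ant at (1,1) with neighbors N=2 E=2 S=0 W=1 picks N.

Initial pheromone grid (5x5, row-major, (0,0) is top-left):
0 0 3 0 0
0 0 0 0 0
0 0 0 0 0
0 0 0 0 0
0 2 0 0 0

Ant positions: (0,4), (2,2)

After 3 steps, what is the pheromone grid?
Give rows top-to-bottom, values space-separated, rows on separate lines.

After step 1: ants at (1,4),(1,2)
  0 0 2 0 0
  0 0 1 0 1
  0 0 0 0 0
  0 0 0 0 0
  0 1 0 0 0
After step 2: ants at (0,4),(0,2)
  0 0 3 0 1
  0 0 0 0 0
  0 0 0 0 0
  0 0 0 0 0
  0 0 0 0 0
After step 3: ants at (1,4),(0,3)
  0 0 2 1 0
  0 0 0 0 1
  0 0 0 0 0
  0 0 0 0 0
  0 0 0 0 0

0 0 2 1 0
0 0 0 0 1
0 0 0 0 0
0 0 0 0 0
0 0 0 0 0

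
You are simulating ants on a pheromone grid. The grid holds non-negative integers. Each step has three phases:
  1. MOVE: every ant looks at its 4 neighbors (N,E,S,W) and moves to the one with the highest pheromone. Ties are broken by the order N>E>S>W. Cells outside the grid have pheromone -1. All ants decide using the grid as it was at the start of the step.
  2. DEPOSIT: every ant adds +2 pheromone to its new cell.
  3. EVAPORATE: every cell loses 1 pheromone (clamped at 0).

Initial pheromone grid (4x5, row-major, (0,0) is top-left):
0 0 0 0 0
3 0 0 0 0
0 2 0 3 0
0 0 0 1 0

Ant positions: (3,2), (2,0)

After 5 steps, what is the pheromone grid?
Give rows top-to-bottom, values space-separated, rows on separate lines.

After step 1: ants at (3,3),(1,0)
  0 0 0 0 0
  4 0 0 0 0
  0 1 0 2 0
  0 0 0 2 0
After step 2: ants at (2,3),(0,0)
  1 0 0 0 0
  3 0 0 0 0
  0 0 0 3 0
  0 0 0 1 0
After step 3: ants at (3,3),(1,0)
  0 0 0 0 0
  4 0 0 0 0
  0 0 0 2 0
  0 0 0 2 0
After step 4: ants at (2,3),(0,0)
  1 0 0 0 0
  3 0 0 0 0
  0 0 0 3 0
  0 0 0 1 0
After step 5: ants at (3,3),(1,0)
  0 0 0 0 0
  4 0 0 0 0
  0 0 0 2 0
  0 0 0 2 0

0 0 0 0 0
4 0 0 0 0
0 0 0 2 0
0 0 0 2 0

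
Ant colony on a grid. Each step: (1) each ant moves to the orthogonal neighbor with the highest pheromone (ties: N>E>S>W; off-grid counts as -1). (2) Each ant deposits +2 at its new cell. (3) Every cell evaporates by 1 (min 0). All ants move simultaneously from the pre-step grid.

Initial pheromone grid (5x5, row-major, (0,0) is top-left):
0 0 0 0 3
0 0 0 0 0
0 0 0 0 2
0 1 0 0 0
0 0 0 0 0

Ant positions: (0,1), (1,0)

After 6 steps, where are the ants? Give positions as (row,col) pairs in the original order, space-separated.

Step 1: ant0:(0,1)->E->(0,2) | ant1:(1,0)->N->(0,0)
  grid max=2 at (0,4)
Step 2: ant0:(0,2)->E->(0,3) | ant1:(0,0)->E->(0,1)
  grid max=1 at (0,1)
Step 3: ant0:(0,3)->E->(0,4) | ant1:(0,1)->E->(0,2)
  grid max=2 at (0,4)
Step 4: ant0:(0,4)->S->(1,4) | ant1:(0,2)->E->(0,3)
  grid max=1 at (0,3)
Step 5: ant0:(1,4)->N->(0,4) | ant1:(0,3)->E->(0,4)
  grid max=4 at (0,4)
Step 6: ant0:(0,4)->S->(1,4) | ant1:(0,4)->S->(1,4)
  grid max=3 at (0,4)

(1,4) (1,4)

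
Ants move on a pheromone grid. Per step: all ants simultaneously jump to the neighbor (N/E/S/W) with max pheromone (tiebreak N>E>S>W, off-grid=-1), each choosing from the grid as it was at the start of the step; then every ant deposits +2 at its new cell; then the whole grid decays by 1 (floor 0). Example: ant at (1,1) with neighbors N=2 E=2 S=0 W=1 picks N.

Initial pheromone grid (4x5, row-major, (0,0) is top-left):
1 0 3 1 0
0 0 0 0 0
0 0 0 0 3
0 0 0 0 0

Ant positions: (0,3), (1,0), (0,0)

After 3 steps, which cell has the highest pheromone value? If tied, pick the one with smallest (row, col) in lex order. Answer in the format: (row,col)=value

Step 1: ant0:(0,3)->W->(0,2) | ant1:(1,0)->N->(0,0) | ant2:(0,0)->E->(0,1)
  grid max=4 at (0,2)
Step 2: ant0:(0,2)->W->(0,1) | ant1:(0,0)->E->(0,1) | ant2:(0,1)->E->(0,2)
  grid max=5 at (0,2)
Step 3: ant0:(0,1)->E->(0,2) | ant1:(0,1)->E->(0,2) | ant2:(0,2)->W->(0,1)
  grid max=8 at (0,2)
Final grid:
  0 5 8 0 0
  0 0 0 0 0
  0 0 0 0 0
  0 0 0 0 0
Max pheromone 8 at (0,2)

Answer: (0,2)=8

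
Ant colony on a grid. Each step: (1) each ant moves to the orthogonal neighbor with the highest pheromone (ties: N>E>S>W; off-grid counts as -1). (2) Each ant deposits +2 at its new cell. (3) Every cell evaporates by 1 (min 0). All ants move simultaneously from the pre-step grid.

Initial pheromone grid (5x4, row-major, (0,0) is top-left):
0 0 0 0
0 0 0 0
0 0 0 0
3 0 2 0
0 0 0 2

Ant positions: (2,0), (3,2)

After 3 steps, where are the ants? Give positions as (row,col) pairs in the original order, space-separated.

Step 1: ant0:(2,0)->S->(3,0) | ant1:(3,2)->N->(2,2)
  grid max=4 at (3,0)
Step 2: ant0:(3,0)->N->(2,0) | ant1:(2,2)->S->(3,2)
  grid max=3 at (3,0)
Step 3: ant0:(2,0)->S->(3,0) | ant1:(3,2)->N->(2,2)
  grid max=4 at (3,0)

(3,0) (2,2)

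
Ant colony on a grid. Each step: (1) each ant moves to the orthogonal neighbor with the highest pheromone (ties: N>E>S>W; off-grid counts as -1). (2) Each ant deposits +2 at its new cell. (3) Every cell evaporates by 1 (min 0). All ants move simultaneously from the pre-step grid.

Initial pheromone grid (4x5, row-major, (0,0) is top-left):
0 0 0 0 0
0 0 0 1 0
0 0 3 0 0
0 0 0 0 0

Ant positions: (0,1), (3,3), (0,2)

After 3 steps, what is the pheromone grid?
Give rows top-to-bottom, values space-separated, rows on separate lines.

After step 1: ants at (0,2),(2,3),(0,3)
  0 0 1 1 0
  0 0 0 0 0
  0 0 2 1 0
  0 0 0 0 0
After step 2: ants at (0,3),(2,2),(0,2)
  0 0 2 2 0
  0 0 0 0 0
  0 0 3 0 0
  0 0 0 0 0
After step 3: ants at (0,2),(1,2),(0,3)
  0 0 3 3 0
  0 0 1 0 0
  0 0 2 0 0
  0 0 0 0 0

0 0 3 3 0
0 0 1 0 0
0 0 2 0 0
0 0 0 0 0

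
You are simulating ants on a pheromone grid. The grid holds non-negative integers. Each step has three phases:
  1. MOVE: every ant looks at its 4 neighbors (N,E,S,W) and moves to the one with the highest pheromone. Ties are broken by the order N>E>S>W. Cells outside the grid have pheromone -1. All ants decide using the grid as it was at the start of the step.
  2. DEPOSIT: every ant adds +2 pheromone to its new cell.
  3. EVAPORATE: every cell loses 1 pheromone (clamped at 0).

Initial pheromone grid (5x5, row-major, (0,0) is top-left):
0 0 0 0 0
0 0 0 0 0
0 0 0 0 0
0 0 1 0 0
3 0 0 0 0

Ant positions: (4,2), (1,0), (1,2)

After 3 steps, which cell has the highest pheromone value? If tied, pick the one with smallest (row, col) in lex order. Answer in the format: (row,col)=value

Step 1: ant0:(4,2)->N->(3,2) | ant1:(1,0)->N->(0,0) | ant2:(1,2)->N->(0,2)
  grid max=2 at (3,2)
Step 2: ant0:(3,2)->N->(2,2) | ant1:(0,0)->E->(0,1) | ant2:(0,2)->E->(0,3)
  grid max=1 at (0,1)
Step 3: ant0:(2,2)->S->(3,2) | ant1:(0,1)->E->(0,2) | ant2:(0,3)->E->(0,4)
  grid max=2 at (3,2)
Final grid:
  0 0 1 0 1
  0 0 0 0 0
  0 0 0 0 0
  0 0 2 0 0
  0 0 0 0 0
Max pheromone 2 at (3,2)

Answer: (3,2)=2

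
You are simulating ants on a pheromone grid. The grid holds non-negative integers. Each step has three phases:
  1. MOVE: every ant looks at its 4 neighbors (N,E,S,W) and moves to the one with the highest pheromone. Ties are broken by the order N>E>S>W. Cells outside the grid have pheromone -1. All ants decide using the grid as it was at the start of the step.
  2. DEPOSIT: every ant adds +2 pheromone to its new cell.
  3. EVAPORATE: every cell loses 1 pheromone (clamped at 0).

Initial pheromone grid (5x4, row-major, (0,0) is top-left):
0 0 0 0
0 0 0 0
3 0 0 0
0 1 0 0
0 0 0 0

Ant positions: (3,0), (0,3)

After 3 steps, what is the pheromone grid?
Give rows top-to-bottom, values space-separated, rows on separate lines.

After step 1: ants at (2,0),(1,3)
  0 0 0 0
  0 0 0 1
  4 0 0 0
  0 0 0 0
  0 0 0 0
After step 2: ants at (1,0),(0,3)
  0 0 0 1
  1 0 0 0
  3 0 0 0
  0 0 0 0
  0 0 0 0
After step 3: ants at (2,0),(1,3)
  0 0 0 0
  0 0 0 1
  4 0 0 0
  0 0 0 0
  0 0 0 0

0 0 0 0
0 0 0 1
4 0 0 0
0 0 0 0
0 0 0 0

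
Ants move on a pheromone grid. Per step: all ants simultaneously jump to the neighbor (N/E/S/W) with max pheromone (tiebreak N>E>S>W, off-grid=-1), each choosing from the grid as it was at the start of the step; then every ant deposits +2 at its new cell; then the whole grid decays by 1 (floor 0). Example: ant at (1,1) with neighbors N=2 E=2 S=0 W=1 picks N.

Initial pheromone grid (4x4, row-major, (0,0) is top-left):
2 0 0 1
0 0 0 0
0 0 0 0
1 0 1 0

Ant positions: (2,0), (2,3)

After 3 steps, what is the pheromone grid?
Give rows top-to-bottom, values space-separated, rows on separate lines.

After step 1: ants at (3,0),(1,3)
  1 0 0 0
  0 0 0 1
  0 0 0 0
  2 0 0 0
After step 2: ants at (2,0),(0,3)
  0 0 0 1
  0 0 0 0
  1 0 0 0
  1 0 0 0
After step 3: ants at (3,0),(1,3)
  0 0 0 0
  0 0 0 1
  0 0 0 0
  2 0 0 0

0 0 0 0
0 0 0 1
0 0 0 0
2 0 0 0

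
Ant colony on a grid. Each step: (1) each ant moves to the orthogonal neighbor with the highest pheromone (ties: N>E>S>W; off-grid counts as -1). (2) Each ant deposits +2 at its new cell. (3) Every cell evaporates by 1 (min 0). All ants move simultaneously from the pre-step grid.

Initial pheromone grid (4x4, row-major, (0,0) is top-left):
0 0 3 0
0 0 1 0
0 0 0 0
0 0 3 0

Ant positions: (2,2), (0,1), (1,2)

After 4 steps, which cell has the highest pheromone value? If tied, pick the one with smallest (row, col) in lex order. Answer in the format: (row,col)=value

Step 1: ant0:(2,2)->S->(3,2) | ant1:(0,1)->E->(0,2) | ant2:(1,2)->N->(0,2)
  grid max=6 at (0,2)
Step 2: ant0:(3,2)->N->(2,2) | ant1:(0,2)->E->(0,3) | ant2:(0,2)->E->(0,3)
  grid max=5 at (0,2)
Step 3: ant0:(2,2)->S->(3,2) | ant1:(0,3)->W->(0,2) | ant2:(0,3)->W->(0,2)
  grid max=8 at (0,2)
Step 4: ant0:(3,2)->N->(2,2) | ant1:(0,2)->E->(0,3) | ant2:(0,2)->E->(0,3)
  grid max=7 at (0,2)
Final grid:
  0 0 7 5
  0 0 0 0
  0 0 1 0
  0 0 3 0
Max pheromone 7 at (0,2)

Answer: (0,2)=7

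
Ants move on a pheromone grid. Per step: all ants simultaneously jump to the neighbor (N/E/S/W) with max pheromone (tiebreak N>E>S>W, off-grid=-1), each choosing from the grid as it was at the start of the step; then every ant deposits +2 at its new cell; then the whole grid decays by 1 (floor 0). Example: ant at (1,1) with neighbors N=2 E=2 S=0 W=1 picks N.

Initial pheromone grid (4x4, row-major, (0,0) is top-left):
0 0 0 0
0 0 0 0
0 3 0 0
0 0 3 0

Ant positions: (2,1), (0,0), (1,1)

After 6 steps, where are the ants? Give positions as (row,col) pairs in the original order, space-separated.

Step 1: ant0:(2,1)->N->(1,1) | ant1:(0,0)->E->(0,1) | ant2:(1,1)->S->(2,1)
  grid max=4 at (2,1)
Step 2: ant0:(1,1)->S->(2,1) | ant1:(0,1)->S->(1,1) | ant2:(2,1)->N->(1,1)
  grid max=5 at (2,1)
Step 3: ant0:(2,1)->N->(1,1) | ant1:(1,1)->S->(2,1) | ant2:(1,1)->S->(2,1)
  grid max=8 at (2,1)
Step 4: ant0:(1,1)->S->(2,1) | ant1:(2,1)->N->(1,1) | ant2:(2,1)->N->(1,1)
  grid max=9 at (2,1)
Step 5: ant0:(2,1)->N->(1,1) | ant1:(1,1)->S->(2,1) | ant2:(1,1)->S->(2,1)
  grid max=12 at (2,1)
Step 6: ant0:(1,1)->S->(2,1) | ant1:(2,1)->N->(1,1) | ant2:(2,1)->N->(1,1)
  grid max=13 at (2,1)

(2,1) (1,1) (1,1)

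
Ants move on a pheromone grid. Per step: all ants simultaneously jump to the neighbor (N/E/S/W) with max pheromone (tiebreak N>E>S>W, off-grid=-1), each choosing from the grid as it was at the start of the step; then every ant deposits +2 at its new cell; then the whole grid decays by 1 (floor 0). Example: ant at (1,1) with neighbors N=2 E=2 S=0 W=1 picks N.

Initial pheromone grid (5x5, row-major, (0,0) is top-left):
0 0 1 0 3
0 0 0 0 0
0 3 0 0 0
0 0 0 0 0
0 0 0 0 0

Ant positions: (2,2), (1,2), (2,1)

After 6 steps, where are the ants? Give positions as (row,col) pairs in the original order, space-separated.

Step 1: ant0:(2,2)->W->(2,1) | ant1:(1,2)->N->(0,2) | ant2:(2,1)->N->(1,1)
  grid max=4 at (2,1)
Step 2: ant0:(2,1)->N->(1,1) | ant1:(0,2)->E->(0,3) | ant2:(1,1)->S->(2,1)
  grid max=5 at (2,1)
Step 3: ant0:(1,1)->S->(2,1) | ant1:(0,3)->E->(0,4) | ant2:(2,1)->N->(1,1)
  grid max=6 at (2,1)
Step 4: ant0:(2,1)->N->(1,1) | ant1:(0,4)->S->(1,4) | ant2:(1,1)->S->(2,1)
  grid max=7 at (2,1)
Step 5: ant0:(1,1)->S->(2,1) | ant1:(1,4)->N->(0,4) | ant2:(2,1)->N->(1,1)
  grid max=8 at (2,1)
Step 6: ant0:(2,1)->N->(1,1) | ant1:(0,4)->S->(1,4) | ant2:(1,1)->S->(2,1)
  grid max=9 at (2,1)

(1,1) (1,4) (2,1)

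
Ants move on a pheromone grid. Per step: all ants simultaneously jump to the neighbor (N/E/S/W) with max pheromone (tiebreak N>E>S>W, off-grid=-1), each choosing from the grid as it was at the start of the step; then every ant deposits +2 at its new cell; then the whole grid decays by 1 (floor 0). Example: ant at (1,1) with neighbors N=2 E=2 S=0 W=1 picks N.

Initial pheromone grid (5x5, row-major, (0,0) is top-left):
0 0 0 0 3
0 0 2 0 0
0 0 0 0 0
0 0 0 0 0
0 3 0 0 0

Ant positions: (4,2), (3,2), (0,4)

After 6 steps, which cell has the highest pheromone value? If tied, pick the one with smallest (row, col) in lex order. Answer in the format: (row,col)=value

Answer: (0,4)=3

Derivation:
Step 1: ant0:(4,2)->W->(4,1) | ant1:(3,2)->N->(2,2) | ant2:(0,4)->S->(1,4)
  grid max=4 at (4,1)
Step 2: ant0:(4,1)->N->(3,1) | ant1:(2,2)->N->(1,2) | ant2:(1,4)->N->(0,4)
  grid max=3 at (0,4)
Step 3: ant0:(3,1)->S->(4,1) | ant1:(1,2)->N->(0,2) | ant2:(0,4)->S->(1,4)
  grid max=4 at (4,1)
Step 4: ant0:(4,1)->N->(3,1) | ant1:(0,2)->S->(1,2) | ant2:(1,4)->N->(0,4)
  grid max=3 at (0,4)
Step 5: ant0:(3,1)->S->(4,1) | ant1:(1,2)->N->(0,2) | ant2:(0,4)->S->(1,4)
  grid max=4 at (4,1)
Step 6: ant0:(4,1)->N->(3,1) | ant1:(0,2)->S->(1,2) | ant2:(1,4)->N->(0,4)
  grid max=3 at (0,4)
Final grid:
  0 0 0 0 3
  0 0 2 0 0
  0 0 0 0 0
  0 1 0 0 0
  0 3 0 0 0
Max pheromone 3 at (0,4)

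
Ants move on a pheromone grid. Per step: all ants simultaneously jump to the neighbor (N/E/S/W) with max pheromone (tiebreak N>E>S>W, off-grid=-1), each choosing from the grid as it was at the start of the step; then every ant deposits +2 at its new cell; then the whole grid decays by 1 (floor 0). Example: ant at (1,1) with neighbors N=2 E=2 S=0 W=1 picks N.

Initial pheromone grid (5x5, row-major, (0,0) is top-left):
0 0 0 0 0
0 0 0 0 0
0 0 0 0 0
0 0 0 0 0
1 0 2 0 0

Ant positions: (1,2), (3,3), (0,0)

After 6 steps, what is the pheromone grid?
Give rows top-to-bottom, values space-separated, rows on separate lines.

After step 1: ants at (0,2),(2,3),(0,1)
  0 1 1 0 0
  0 0 0 0 0
  0 0 0 1 0
  0 0 0 0 0
  0 0 1 0 0
After step 2: ants at (0,1),(1,3),(0,2)
  0 2 2 0 0
  0 0 0 1 0
  0 0 0 0 0
  0 0 0 0 0
  0 0 0 0 0
After step 3: ants at (0,2),(0,3),(0,1)
  0 3 3 1 0
  0 0 0 0 0
  0 0 0 0 0
  0 0 0 0 0
  0 0 0 0 0
After step 4: ants at (0,1),(0,2),(0,2)
  0 4 6 0 0
  0 0 0 0 0
  0 0 0 0 0
  0 0 0 0 0
  0 0 0 0 0
After step 5: ants at (0,2),(0,1),(0,1)
  0 7 7 0 0
  0 0 0 0 0
  0 0 0 0 0
  0 0 0 0 0
  0 0 0 0 0
After step 6: ants at (0,1),(0,2),(0,2)
  0 8 10 0 0
  0 0 0 0 0
  0 0 0 0 0
  0 0 0 0 0
  0 0 0 0 0

0 8 10 0 0
0 0 0 0 0
0 0 0 0 0
0 0 0 0 0
0 0 0 0 0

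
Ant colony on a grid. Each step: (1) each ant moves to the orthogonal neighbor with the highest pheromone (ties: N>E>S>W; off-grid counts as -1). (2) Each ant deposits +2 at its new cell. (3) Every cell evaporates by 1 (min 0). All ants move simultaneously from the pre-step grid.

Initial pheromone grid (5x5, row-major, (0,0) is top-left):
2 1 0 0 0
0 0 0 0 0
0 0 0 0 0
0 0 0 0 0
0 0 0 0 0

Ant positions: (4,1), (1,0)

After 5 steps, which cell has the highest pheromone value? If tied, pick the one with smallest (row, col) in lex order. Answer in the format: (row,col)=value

Step 1: ant0:(4,1)->N->(3,1) | ant1:(1,0)->N->(0,0)
  grid max=3 at (0,0)
Step 2: ant0:(3,1)->N->(2,1) | ant1:(0,0)->E->(0,1)
  grid max=2 at (0,0)
Step 3: ant0:(2,1)->N->(1,1) | ant1:(0,1)->W->(0,0)
  grid max=3 at (0,0)
Step 4: ant0:(1,1)->N->(0,1) | ant1:(0,0)->E->(0,1)
  grid max=3 at (0,1)
Step 5: ant0:(0,1)->W->(0,0) | ant1:(0,1)->W->(0,0)
  grid max=5 at (0,0)
Final grid:
  5 2 0 0 0
  0 0 0 0 0
  0 0 0 0 0
  0 0 0 0 0
  0 0 0 0 0
Max pheromone 5 at (0,0)

Answer: (0,0)=5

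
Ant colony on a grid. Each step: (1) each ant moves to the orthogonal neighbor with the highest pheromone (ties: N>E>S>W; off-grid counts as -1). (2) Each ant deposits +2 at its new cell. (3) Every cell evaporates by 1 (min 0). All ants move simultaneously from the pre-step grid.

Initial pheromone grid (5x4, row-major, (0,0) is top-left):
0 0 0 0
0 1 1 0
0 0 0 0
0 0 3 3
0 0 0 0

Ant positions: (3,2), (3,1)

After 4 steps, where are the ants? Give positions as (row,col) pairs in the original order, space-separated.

Step 1: ant0:(3,2)->E->(3,3) | ant1:(3,1)->E->(3,2)
  grid max=4 at (3,2)
Step 2: ant0:(3,3)->W->(3,2) | ant1:(3,2)->E->(3,3)
  grid max=5 at (3,2)
Step 3: ant0:(3,2)->E->(3,3) | ant1:(3,3)->W->(3,2)
  grid max=6 at (3,2)
Step 4: ant0:(3,3)->W->(3,2) | ant1:(3,2)->E->(3,3)
  grid max=7 at (3,2)

(3,2) (3,3)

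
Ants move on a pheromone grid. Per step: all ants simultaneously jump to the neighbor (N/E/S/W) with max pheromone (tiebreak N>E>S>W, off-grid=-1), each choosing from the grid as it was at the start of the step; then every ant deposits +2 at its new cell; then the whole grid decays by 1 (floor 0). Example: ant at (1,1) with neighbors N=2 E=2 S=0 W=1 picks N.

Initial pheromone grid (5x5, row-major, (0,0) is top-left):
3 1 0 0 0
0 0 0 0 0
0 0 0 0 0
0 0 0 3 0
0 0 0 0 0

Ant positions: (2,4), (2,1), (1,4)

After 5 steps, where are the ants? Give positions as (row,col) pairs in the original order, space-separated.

Step 1: ant0:(2,4)->N->(1,4) | ant1:(2,1)->N->(1,1) | ant2:(1,4)->N->(0,4)
  grid max=2 at (0,0)
Step 2: ant0:(1,4)->N->(0,4) | ant1:(1,1)->N->(0,1) | ant2:(0,4)->S->(1,4)
  grid max=2 at (0,4)
Step 3: ant0:(0,4)->S->(1,4) | ant1:(0,1)->W->(0,0) | ant2:(1,4)->N->(0,4)
  grid max=3 at (0,4)
Step 4: ant0:(1,4)->N->(0,4) | ant1:(0,0)->E->(0,1) | ant2:(0,4)->S->(1,4)
  grid max=4 at (0,4)
Step 5: ant0:(0,4)->S->(1,4) | ant1:(0,1)->W->(0,0) | ant2:(1,4)->N->(0,4)
  grid max=5 at (0,4)

(1,4) (0,0) (0,4)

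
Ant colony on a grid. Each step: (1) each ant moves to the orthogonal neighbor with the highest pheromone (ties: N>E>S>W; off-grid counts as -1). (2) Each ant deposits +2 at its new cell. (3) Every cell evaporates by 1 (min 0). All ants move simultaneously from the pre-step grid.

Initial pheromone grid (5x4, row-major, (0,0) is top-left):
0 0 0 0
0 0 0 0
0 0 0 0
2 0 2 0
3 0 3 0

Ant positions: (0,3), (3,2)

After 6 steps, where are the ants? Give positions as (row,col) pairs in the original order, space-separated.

Step 1: ant0:(0,3)->S->(1,3) | ant1:(3,2)->S->(4,2)
  grid max=4 at (4,2)
Step 2: ant0:(1,3)->N->(0,3) | ant1:(4,2)->N->(3,2)
  grid max=3 at (4,2)
Step 3: ant0:(0,3)->S->(1,3) | ant1:(3,2)->S->(4,2)
  grid max=4 at (4,2)
Step 4: ant0:(1,3)->N->(0,3) | ant1:(4,2)->N->(3,2)
  grid max=3 at (4,2)
Step 5: ant0:(0,3)->S->(1,3) | ant1:(3,2)->S->(4,2)
  grid max=4 at (4,2)
Step 6: ant0:(1,3)->N->(0,3) | ant1:(4,2)->N->(3,2)
  grid max=3 at (4,2)

(0,3) (3,2)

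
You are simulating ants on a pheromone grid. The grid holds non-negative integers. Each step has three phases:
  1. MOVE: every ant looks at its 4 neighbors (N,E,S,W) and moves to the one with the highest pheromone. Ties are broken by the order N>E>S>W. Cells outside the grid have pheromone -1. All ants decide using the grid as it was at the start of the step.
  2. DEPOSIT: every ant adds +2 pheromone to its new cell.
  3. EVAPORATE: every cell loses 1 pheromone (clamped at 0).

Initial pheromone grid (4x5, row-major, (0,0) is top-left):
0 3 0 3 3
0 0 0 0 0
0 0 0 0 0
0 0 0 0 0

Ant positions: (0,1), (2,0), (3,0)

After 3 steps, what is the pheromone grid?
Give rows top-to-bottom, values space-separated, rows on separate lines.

After step 1: ants at (0,2),(1,0),(2,0)
  0 2 1 2 2
  1 0 0 0 0
  1 0 0 0 0
  0 0 0 0 0
After step 2: ants at (0,3),(2,0),(1,0)
  0 1 0 3 1
  2 0 0 0 0
  2 0 0 0 0
  0 0 0 0 0
After step 3: ants at (0,4),(1,0),(2,0)
  0 0 0 2 2
  3 0 0 0 0
  3 0 0 0 0
  0 0 0 0 0

0 0 0 2 2
3 0 0 0 0
3 0 0 0 0
0 0 0 0 0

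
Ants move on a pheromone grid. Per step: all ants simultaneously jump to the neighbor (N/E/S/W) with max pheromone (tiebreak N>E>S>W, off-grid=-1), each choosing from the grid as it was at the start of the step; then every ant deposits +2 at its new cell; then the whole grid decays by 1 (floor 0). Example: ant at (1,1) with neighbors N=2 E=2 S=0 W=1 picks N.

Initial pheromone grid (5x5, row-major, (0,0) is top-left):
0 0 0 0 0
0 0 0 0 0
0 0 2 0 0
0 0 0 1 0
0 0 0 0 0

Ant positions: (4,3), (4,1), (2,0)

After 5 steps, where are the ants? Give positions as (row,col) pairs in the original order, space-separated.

Step 1: ant0:(4,3)->N->(3,3) | ant1:(4,1)->N->(3,1) | ant2:(2,0)->N->(1,0)
  grid max=2 at (3,3)
Step 2: ant0:(3,3)->N->(2,3) | ant1:(3,1)->N->(2,1) | ant2:(1,0)->N->(0,0)
  grid max=1 at (0,0)
Step 3: ant0:(2,3)->S->(3,3) | ant1:(2,1)->N->(1,1) | ant2:(0,0)->E->(0,1)
  grid max=2 at (3,3)
Step 4: ant0:(3,3)->N->(2,3) | ant1:(1,1)->N->(0,1) | ant2:(0,1)->S->(1,1)
  grid max=2 at (0,1)
Step 5: ant0:(2,3)->S->(3,3) | ant1:(0,1)->S->(1,1) | ant2:(1,1)->N->(0,1)
  grid max=3 at (0,1)

(3,3) (1,1) (0,1)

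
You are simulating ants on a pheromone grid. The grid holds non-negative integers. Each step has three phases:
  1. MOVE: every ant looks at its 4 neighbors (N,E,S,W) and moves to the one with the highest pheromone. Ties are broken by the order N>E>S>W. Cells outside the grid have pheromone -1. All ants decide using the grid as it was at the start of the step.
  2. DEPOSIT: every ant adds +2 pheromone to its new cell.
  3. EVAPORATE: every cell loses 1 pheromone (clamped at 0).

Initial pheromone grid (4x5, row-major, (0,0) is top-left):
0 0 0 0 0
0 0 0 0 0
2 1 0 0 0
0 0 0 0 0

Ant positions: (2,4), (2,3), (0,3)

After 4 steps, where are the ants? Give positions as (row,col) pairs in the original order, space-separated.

Step 1: ant0:(2,4)->N->(1,4) | ant1:(2,3)->N->(1,3) | ant2:(0,3)->E->(0,4)
  grid max=1 at (0,4)
Step 2: ant0:(1,4)->N->(0,4) | ant1:(1,3)->E->(1,4) | ant2:(0,4)->S->(1,4)
  grid max=4 at (1,4)
Step 3: ant0:(0,4)->S->(1,4) | ant1:(1,4)->N->(0,4) | ant2:(1,4)->N->(0,4)
  grid max=5 at (0,4)
Step 4: ant0:(1,4)->N->(0,4) | ant1:(0,4)->S->(1,4) | ant2:(0,4)->S->(1,4)
  grid max=8 at (1,4)

(0,4) (1,4) (1,4)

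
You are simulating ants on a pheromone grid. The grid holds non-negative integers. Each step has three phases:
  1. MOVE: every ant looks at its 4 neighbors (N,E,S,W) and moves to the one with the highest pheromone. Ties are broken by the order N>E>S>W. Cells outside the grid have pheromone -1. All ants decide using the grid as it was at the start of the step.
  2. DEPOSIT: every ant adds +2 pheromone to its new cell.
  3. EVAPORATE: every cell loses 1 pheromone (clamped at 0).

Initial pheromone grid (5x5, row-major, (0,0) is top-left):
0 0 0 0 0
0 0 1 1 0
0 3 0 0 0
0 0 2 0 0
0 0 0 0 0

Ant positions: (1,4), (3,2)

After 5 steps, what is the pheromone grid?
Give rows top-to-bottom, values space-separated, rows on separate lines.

After step 1: ants at (1,3),(2,2)
  0 0 0 0 0
  0 0 0 2 0
  0 2 1 0 0
  0 0 1 0 0
  0 0 0 0 0
After step 2: ants at (0,3),(2,1)
  0 0 0 1 0
  0 0 0 1 0
  0 3 0 0 0
  0 0 0 0 0
  0 0 0 0 0
After step 3: ants at (1,3),(1,1)
  0 0 0 0 0
  0 1 0 2 0
  0 2 0 0 0
  0 0 0 0 0
  0 0 0 0 0
After step 4: ants at (0,3),(2,1)
  0 0 0 1 0
  0 0 0 1 0
  0 3 0 0 0
  0 0 0 0 0
  0 0 0 0 0
After step 5: ants at (1,3),(1,1)
  0 0 0 0 0
  0 1 0 2 0
  0 2 0 0 0
  0 0 0 0 0
  0 0 0 0 0

0 0 0 0 0
0 1 0 2 0
0 2 0 0 0
0 0 0 0 0
0 0 0 0 0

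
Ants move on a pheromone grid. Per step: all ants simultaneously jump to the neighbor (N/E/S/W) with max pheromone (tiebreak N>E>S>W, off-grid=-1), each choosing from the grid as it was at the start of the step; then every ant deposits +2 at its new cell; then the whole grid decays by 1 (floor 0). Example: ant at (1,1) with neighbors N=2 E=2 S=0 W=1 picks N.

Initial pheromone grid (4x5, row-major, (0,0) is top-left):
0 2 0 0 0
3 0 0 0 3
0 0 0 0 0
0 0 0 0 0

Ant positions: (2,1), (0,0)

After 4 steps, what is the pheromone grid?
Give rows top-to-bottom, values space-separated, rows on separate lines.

After step 1: ants at (1,1),(1,0)
  0 1 0 0 0
  4 1 0 0 2
  0 0 0 0 0
  0 0 0 0 0
After step 2: ants at (1,0),(1,1)
  0 0 0 0 0
  5 2 0 0 1
  0 0 0 0 0
  0 0 0 0 0
After step 3: ants at (1,1),(1,0)
  0 0 0 0 0
  6 3 0 0 0
  0 0 0 0 0
  0 0 0 0 0
After step 4: ants at (1,0),(1,1)
  0 0 0 0 0
  7 4 0 0 0
  0 0 0 0 0
  0 0 0 0 0

0 0 0 0 0
7 4 0 0 0
0 0 0 0 0
0 0 0 0 0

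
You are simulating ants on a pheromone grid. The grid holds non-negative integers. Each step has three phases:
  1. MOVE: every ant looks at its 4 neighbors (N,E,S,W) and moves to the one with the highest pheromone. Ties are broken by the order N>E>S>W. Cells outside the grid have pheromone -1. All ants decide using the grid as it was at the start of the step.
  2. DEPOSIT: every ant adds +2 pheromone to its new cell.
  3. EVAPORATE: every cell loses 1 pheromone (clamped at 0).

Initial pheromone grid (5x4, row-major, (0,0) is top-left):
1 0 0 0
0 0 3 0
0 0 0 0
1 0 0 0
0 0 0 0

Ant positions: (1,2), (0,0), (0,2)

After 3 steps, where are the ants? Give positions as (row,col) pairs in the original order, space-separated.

Step 1: ant0:(1,2)->N->(0,2) | ant1:(0,0)->E->(0,1) | ant2:(0,2)->S->(1,2)
  grid max=4 at (1,2)
Step 2: ant0:(0,2)->S->(1,2) | ant1:(0,1)->E->(0,2) | ant2:(1,2)->N->(0,2)
  grid max=5 at (1,2)
Step 3: ant0:(1,2)->N->(0,2) | ant1:(0,2)->S->(1,2) | ant2:(0,2)->S->(1,2)
  grid max=8 at (1,2)

(0,2) (1,2) (1,2)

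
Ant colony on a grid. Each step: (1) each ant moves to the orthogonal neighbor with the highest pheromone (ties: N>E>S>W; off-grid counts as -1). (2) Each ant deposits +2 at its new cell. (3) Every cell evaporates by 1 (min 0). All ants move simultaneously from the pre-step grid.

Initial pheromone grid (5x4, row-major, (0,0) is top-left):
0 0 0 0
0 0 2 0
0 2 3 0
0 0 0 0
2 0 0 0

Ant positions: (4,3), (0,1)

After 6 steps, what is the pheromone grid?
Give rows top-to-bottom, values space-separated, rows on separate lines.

After step 1: ants at (3,3),(0,2)
  0 0 1 0
  0 0 1 0
  0 1 2 0
  0 0 0 1
  1 0 0 0
After step 2: ants at (2,3),(1,2)
  0 0 0 0
  0 0 2 0
  0 0 1 1
  0 0 0 0
  0 0 0 0
After step 3: ants at (2,2),(2,2)
  0 0 0 0
  0 0 1 0
  0 0 4 0
  0 0 0 0
  0 0 0 0
After step 4: ants at (1,2),(1,2)
  0 0 0 0
  0 0 4 0
  0 0 3 0
  0 0 0 0
  0 0 0 0
After step 5: ants at (2,2),(2,2)
  0 0 0 0
  0 0 3 0
  0 0 6 0
  0 0 0 0
  0 0 0 0
After step 6: ants at (1,2),(1,2)
  0 0 0 0
  0 0 6 0
  0 0 5 0
  0 0 0 0
  0 0 0 0

0 0 0 0
0 0 6 0
0 0 5 0
0 0 0 0
0 0 0 0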